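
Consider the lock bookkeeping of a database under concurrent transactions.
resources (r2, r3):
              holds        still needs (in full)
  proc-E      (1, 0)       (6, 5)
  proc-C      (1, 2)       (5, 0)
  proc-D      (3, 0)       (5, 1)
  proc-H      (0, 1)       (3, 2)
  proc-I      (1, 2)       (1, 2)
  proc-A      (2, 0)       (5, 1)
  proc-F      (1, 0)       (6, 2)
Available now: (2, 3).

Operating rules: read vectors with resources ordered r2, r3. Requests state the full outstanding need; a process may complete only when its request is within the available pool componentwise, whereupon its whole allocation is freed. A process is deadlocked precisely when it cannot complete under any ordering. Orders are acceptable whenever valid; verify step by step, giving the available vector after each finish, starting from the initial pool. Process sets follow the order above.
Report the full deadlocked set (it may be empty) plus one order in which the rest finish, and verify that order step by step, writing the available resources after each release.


Deadlocked set: proc-E, proc-C, proc-D, proc-A and proc-F.
Key observation: the pool after proc-I, proc-H is (3, 6); every surviving request exceeds it in r2, so progress ends there.
One completion order for the rest: proc-I, proc-H. Step-by-step check:
  pool = (2, 3)
  run proc-I (needs (1, 2), free (2, 3)); after release of (1, 2) the pool is (3, 5)
  run proc-H (needs (3, 2), free (3, 5)); after release of (0, 1) the pool is (3, 6)
None of the blocked processes ever fits:
  proc-E cannot run: need (6, 5) vs free (3, 6) (insufficient r2)
  proc-C cannot run: need (5, 0) vs free (3, 6) (insufficient r2)
  proc-D cannot run: need (5, 1) vs free (3, 6) (insufficient r2)
  proc-A cannot run: need (5, 1) vs free (3, 6) (insufficient r2)
  proc-F cannot run: need (6, 2) vs free (3, 6) (insufficient r2)


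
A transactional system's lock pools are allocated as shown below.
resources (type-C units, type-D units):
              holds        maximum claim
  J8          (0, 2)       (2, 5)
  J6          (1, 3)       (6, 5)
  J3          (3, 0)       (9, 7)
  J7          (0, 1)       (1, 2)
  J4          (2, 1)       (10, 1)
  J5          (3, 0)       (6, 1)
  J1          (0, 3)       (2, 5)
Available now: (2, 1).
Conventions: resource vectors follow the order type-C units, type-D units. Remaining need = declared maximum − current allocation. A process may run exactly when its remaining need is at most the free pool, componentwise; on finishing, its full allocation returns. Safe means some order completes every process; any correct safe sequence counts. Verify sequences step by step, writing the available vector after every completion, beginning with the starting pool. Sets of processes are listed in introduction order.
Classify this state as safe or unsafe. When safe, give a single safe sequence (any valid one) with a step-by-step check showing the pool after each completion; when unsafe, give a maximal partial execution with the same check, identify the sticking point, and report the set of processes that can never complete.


UNSAFE — no complete ordering exists.
Key observation: the wall is type-C units: completing J7, J1, J8 brings the pool only to (2, 7), and all the rest need more.
Going as far as possible: J7, J1, J8; after that, nothing fits. Verifying each step:
  pool = (2, 1)
  J7: need (1, 1) fits (2, 1); releases (0, 1), pool now (2, 2)
  J1: need (2, 2) fits (2, 2); releases (0, 3), pool now (2, 5)
  J8: need (2, 3) fits (2, 5); releases (0, 2), pool now (2, 7)
  J6 still needs (5, 2) but only (2, 7) is free — short on type-C units
  J3 still needs (6, 7) but only (2, 7) is free — short on type-C units
  J4 still needs (8, 0) but only (2, 7) is free — short on type-C units
  J5 still needs (3, 1) but only (2, 7) is free — short on type-C units
Processes that can never finish: J6, J3, J4 and J5.


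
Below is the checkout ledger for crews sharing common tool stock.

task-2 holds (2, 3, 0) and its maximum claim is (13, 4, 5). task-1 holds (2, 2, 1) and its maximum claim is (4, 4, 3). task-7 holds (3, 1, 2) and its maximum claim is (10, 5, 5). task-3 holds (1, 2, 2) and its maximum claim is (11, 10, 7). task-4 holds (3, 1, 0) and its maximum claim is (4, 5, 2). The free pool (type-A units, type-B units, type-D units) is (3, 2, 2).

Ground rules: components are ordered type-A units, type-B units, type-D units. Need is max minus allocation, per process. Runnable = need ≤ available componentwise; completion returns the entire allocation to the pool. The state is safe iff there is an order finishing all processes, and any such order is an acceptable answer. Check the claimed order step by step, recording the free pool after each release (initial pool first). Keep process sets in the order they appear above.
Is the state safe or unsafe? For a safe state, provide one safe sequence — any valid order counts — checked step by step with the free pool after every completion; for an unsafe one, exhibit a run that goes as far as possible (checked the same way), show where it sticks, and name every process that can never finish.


SAFE, for example via the order task-1, task-4, task-7, task-2, task-3.
Key observation: the order's first zero-slack moment is task-1 ((2, 2, 2) needed, (3, 2, 2) free — a requested resource with nothing to spare).
Walking it through:
  pool = (3, 2, 2)
  task-1: need (2, 2, 2) fits (3, 2, 2); releases (2, 2, 1), pool now (5, 4, 3)
  task-4: need (1, 4, 2) fits (5, 4, 3); releases (3, 1, 0), pool now (8, 5, 3)
  task-7: need (7, 4, 3) fits (8, 5, 3); releases (3, 1, 2), pool now (11, 6, 5)
  task-2: need (11, 1, 5) fits (11, 6, 5); releases (2, 3, 0), pool now (13, 9, 5)
  task-3: need (10, 8, 5) fits (13, 9, 5); releases (1, 2, 2), pool now (14, 11, 7)


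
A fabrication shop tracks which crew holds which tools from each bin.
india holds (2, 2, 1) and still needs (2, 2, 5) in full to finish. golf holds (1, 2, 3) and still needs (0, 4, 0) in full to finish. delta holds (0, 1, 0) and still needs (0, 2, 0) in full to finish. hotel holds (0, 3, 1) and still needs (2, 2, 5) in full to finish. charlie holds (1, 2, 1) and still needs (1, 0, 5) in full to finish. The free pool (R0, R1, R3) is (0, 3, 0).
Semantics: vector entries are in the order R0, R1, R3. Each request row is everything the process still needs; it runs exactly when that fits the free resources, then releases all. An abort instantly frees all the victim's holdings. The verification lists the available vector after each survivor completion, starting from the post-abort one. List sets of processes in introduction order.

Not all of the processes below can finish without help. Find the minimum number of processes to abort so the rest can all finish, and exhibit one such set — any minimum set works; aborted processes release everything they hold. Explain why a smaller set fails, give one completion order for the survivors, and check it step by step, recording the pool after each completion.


Abort india and charlie.
Key observation: no ordering could ever have run hotel before the abort of india and charlie; with (3, 4, 2) back in the pool it fits at step 3.
Why nothing smaller works — every single abort fails: india alone leaves hotel blocked (short on R3); golf alone leaves india blocked (short on R0 and R3); delta alone leaves india blocked (short on R0 and R3); hotel alone leaves india blocked (short on R0 and R3); charlie alone leaves india blocked (short on R3).
Survivors finish in the order: delta, golf, hotel. Walking it through (pool after the aborts first):
  pool = (3, 7, 2)
  delta: need (0, 2, 0) fits (3, 7, 2); releases (0, 1, 0), pool now (3, 8, 2)
  golf: need (0, 4, 0) fits (3, 8, 2); releases (1, 2, 3), pool now (4, 10, 5)
  hotel: need (2, 2, 5) fits (4, 10, 5); releases (0, 3, 1), pool now (4, 13, 6)


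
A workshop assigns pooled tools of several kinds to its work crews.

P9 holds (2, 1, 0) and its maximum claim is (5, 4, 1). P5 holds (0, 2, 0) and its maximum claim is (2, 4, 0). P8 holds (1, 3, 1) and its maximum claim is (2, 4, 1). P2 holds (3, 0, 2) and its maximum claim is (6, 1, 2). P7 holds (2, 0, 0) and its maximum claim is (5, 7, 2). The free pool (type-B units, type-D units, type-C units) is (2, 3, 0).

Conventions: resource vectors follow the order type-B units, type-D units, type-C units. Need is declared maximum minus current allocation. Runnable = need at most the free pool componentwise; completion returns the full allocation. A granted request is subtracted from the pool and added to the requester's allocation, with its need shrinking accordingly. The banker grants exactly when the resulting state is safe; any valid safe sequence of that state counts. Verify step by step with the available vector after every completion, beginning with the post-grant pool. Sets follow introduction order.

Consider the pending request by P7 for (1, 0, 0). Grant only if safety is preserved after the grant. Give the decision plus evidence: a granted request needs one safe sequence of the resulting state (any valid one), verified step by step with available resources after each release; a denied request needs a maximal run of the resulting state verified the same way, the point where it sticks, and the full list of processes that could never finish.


DENY — the pretend-granted state is unsafe.
Key observation: after P8, P5 the pool peaks at (2, 8, 1), and each blocked process is short somewhere: P9 on type-B units; P2 on type-B units; P7 on type-C units.
On the post-grant state, P8, P5 is a maximal run — nothing extends it. Step-by-step check:
  pool = (1, 3, 0)
  P8: need (1, 1, 0) fits (1, 3, 0); releases (1, 3, 1), pool now (2, 6, 1)
  P5: need (2, 2, 0) fits (2, 6, 1); releases (0, 2, 0), pool now (2, 8, 1)
  P9 still needs (3, 3, 1) but only (2, 8, 1) is free — short on type-B units
  P2 still needs (3, 1, 0) but only (2, 8, 1) is free — short on type-B units
  P7 still needs (2, 7, 2) but only (2, 8, 1) is free — short on type-C units
Had the request been granted, P9, P2 and P7 could never finish.


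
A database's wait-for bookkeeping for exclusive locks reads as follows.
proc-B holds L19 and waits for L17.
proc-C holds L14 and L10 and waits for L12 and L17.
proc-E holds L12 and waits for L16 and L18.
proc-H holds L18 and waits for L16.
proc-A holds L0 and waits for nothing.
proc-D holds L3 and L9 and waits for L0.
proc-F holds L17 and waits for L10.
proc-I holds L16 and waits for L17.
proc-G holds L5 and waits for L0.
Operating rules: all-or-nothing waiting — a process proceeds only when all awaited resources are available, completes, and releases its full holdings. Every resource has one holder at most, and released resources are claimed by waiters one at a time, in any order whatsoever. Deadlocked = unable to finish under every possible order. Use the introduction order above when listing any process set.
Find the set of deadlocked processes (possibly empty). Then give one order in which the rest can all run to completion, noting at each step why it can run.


The deadlocked set is proc-B, proc-C, proc-E, proc-H, proc-F and proc-I.
Key observation: the waits loop around proc-F -> proc-C -> proc-E -> proc-H -> proc-I -> proc-F with no way out; proc-B waits into the deadlock from upstream.
One completion order for the rest: proc-A, proc-G, proc-D.
Step-by-step check:
  proc-A waits on nothing -> runs at once and releases L0
  run proc-G (all its waits — L0 — are resolved); releases L5
  run proc-D (all its waits — L0 — are resolved); releases L3 and L9


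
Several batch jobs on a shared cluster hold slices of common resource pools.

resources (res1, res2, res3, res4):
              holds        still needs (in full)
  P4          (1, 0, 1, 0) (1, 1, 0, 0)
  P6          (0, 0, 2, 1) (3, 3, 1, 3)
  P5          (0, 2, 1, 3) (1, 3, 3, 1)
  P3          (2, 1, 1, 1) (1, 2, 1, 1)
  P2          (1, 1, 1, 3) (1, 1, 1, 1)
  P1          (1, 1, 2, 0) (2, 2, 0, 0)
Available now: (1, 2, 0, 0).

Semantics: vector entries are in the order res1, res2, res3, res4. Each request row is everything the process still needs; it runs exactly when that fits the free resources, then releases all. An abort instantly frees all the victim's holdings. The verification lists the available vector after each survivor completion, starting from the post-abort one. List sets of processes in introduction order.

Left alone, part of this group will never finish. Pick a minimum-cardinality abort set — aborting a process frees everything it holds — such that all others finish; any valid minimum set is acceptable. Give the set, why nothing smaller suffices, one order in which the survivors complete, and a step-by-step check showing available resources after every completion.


Abort P3.
Key observation: P2 was stuck for good until P3 gave back (2, 1, 1, 1); in the order shown it finishes at step 1.
Minimality: the empty abort set fails — the state is deadlocked as it stands.
The survivors complete as P2, P6, P1, P4, P5. Check, step by step (starting from the post-abort pool):
  pool = (3, 3, 1, 1)
  P2 needs (1, 1, 1, 1) <= (3, 3, 1, 1) -> finishes; pool += (1, 1, 1, 3) = (4, 4, 2, 4)
  P6 needs (3, 3, 1, 3) <= (4, 4, 2, 4) -> finishes; pool += (0, 0, 2, 1) = (4, 4, 4, 5)
  P1 needs (2, 2, 0, 0) <= (4, 4, 4, 5) -> finishes; pool += (1, 1, 2, 0) = (5, 5, 6, 5)
  P4 needs (1, 1, 0, 0) <= (5, 5, 6, 5) -> finishes; pool += (1, 0, 1, 0) = (6, 5, 7, 5)
  P5 needs (1, 3, 3, 1) <= (6, 5, 7, 5) -> finishes; pool += (0, 2, 1, 3) = (6, 7, 8, 8)


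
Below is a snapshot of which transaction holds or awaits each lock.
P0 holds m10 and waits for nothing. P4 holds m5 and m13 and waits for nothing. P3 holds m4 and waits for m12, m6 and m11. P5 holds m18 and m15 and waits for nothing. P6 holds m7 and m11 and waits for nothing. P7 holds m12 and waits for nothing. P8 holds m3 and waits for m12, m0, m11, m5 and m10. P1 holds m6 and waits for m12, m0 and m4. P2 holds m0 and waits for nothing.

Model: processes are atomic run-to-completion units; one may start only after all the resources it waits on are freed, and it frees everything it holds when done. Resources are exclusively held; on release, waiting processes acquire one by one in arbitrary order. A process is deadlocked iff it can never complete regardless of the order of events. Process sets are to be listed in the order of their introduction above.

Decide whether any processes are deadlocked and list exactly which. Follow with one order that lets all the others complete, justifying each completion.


Deadlocked: P3 and P1.
Key observation: nobody on the ring P3 -> P1 -> P3 can start until another member finishes, which never happens; no other process is dragged down with it.
The rest can finish in the order P7, P4, P2, P6, P0, P5, P8.
Check, step by step:
  run P7 (it waits on nothing); releases m12
  run P4 (it waits on nothing); releases m5 and m13
  run P2 (it waits on nothing); releases m0
  run P6 (it waits on nothing); releases m7 and m11
  run P0 (it waits on nothing); releases m10
  run P5 (it waits on nothing); releases m18 and m15
  run P8 (all its waits — m12, m0, m11, m5 and m10 — are resolved); releases m3


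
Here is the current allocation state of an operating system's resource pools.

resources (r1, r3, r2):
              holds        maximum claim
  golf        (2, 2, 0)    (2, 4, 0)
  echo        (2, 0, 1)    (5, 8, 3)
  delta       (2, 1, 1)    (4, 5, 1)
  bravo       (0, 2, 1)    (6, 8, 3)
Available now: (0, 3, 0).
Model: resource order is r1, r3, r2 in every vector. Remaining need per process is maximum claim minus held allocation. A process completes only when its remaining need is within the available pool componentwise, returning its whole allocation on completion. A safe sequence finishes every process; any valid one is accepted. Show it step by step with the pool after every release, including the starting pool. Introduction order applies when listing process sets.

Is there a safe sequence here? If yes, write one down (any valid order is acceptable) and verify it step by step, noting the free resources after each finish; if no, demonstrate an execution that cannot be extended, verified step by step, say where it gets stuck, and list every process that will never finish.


UNSAFE — no complete ordering exists.
Key observation: the pool after golf, delta is (4, 6, 1); every surviving request exceeds it in r2, so progress ends there.
A maximal execution: golf, delta — then nothing else fits. Verifying each step:
  pool = (0, 3, 0)
  run golf (needs (0, 2, 0), free (0, 3, 0)); after release of (2, 2, 0) the pool is (2, 5, 0)
  run delta (needs (2, 4, 0), free (2, 5, 0)); after release of (2, 1, 1) the pool is (4, 6, 1)
  echo cannot run: need (3, 8, 2) vs free (4, 6, 1) (insufficient r3 and r2)
  bravo cannot run: need (6, 6, 2) vs free (4, 6, 1) (insufficient r1 and r2)
Never able to finish: echo and bravo.


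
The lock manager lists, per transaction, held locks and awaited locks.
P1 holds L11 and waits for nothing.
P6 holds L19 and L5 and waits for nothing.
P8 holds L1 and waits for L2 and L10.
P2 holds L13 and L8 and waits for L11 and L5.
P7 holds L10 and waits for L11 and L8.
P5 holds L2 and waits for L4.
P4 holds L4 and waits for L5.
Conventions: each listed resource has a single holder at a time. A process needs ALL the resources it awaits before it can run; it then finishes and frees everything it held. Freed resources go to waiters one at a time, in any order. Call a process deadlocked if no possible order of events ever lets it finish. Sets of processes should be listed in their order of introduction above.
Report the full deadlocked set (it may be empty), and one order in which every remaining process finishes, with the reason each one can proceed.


Nothing here is deadlocked.
Key observation: no waiting chain loops back on itself — every chain ends at a process that waits on nothing, so everyone eventually runs.
The rest can finish in the order P6, P1, P2, P7, P4, P5, P8.
Walking it through:
  run P6 (it waits on nothing); releases L19 and L5
  run P1 (it waits on nothing); releases L11
  P2 waits on L11 and L5 — all released -> runs and releases L13 and L8
  P7 waits on L11 and L8 — all released -> runs and releases L10
  P4 waits on L5 — all released -> runs and releases L4
  P5 waits on L4 — all released -> runs and releases L2
  P8 waits on L2 and L10 — all released -> runs and releases L1


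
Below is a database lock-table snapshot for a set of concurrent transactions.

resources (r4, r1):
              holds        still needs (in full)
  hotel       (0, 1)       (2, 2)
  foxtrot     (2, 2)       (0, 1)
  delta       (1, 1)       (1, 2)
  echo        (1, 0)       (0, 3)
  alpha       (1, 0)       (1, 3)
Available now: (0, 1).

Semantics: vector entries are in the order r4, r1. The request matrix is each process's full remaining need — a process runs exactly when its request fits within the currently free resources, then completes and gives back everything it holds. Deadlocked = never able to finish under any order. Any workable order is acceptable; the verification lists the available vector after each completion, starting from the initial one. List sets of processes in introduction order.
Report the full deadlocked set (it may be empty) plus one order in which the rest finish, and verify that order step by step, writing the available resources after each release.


No process is deadlocked.
Key observation: foxtrot can run right away; the returned allocation unlocks the remaining processes in turn.
A valid finishing order for the others: foxtrot, alpha, hotel, delta, echo. Verifying each step:
  pool = (0, 1)
  foxtrot: need (0, 1) fits (0, 1); releases (2, 2), pool now (2, 3)
  alpha: need (1, 3) fits (2, 3); releases (1, 0), pool now (3, 3)
  hotel: need (2, 2) fits (3, 3); releases (0, 1), pool now (3, 4)
  delta: need (1, 2) fits (3, 4); releases (1, 1), pool now (4, 5)
  echo: need (0, 3) fits (4, 5); releases (1, 0), pool now (5, 5)


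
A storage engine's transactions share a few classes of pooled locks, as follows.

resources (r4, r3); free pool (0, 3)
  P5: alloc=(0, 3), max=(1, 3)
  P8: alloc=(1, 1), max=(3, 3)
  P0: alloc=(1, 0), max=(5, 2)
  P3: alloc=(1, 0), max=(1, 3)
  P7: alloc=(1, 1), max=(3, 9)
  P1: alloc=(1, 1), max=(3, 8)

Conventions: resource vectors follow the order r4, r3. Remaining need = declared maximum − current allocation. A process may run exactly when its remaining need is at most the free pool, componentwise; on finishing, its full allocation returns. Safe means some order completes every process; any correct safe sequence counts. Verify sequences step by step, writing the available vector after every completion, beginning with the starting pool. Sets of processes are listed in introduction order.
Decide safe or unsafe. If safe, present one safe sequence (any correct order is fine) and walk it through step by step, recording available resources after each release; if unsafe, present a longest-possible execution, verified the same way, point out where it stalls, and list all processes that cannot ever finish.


The state is UNSAFE.
Key observation: after P3, P5 complete, (1, 6) is the best the pool ever gets, yet each leftover process wants more r4.
The run P3, P5 cannot be extended any further. Check, step by step:
  pool = (0, 3)
  run P3 (needs (0, 3), free (0, 3)); after release of (1, 0) the pool is (1, 3)
  run P5 (needs (1, 0), free (1, 3)); after release of (0, 3) the pool is (1, 6)
  blocked: P8 wants (2, 2), pool (1, 6) — not enough r4
  blocked: P0 wants (4, 2), pool (1, 6) — not enough r4
  blocked: P7 wants (2, 8), pool (1, 6) — not enough r4 and r3
  blocked: P1 wants (2, 7), pool (1, 6) — not enough r4 and r3
Processes that can never finish: P8, P0, P7 and P1.


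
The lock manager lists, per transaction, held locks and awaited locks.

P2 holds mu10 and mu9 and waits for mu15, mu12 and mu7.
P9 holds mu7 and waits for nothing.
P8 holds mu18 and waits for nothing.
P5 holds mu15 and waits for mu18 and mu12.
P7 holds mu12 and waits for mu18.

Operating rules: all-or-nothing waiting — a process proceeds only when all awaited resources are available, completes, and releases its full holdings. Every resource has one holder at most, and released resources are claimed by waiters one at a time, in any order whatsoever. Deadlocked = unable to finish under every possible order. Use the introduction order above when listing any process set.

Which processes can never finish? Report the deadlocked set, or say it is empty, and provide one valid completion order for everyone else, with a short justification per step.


The deadlocked set is empty.
Key observation: there is no circular wait here — follow any chain and it reaches a process that is free to run now.
A valid finishing order for the others: P8, P7, P9, P5, P2.
Check, step by step:
  run P8 (it waits on nothing); releases mu18
  P7: everything it awaited (mu18) is free; runs, freeing mu12
  run P9 (it waits on nothing); releases mu7
  P5: everything it awaited (mu18 and mu12) is free; runs, freeing mu15
  P2: everything it awaited (mu15, mu12 and mu7) is free; runs, freeing mu10 and mu9


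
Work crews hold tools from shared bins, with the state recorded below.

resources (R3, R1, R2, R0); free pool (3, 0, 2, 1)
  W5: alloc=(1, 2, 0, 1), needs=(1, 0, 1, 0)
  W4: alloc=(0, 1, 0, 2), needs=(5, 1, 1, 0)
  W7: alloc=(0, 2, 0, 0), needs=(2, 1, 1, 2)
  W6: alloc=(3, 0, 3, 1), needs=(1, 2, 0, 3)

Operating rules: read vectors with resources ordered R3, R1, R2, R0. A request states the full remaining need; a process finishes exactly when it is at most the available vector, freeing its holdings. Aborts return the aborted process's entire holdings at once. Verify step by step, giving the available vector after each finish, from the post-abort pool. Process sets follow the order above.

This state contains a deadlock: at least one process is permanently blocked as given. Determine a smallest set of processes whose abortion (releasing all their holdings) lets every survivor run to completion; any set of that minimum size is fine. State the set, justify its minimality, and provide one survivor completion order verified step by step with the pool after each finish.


Abort W4.
Key observation: the deadlocked W6 becomes finishable only because W4 released (0, 1, 0, 2); it completes at step 3 below.
Why nothing smaller works: aborting no one leaves the state deadlocked as given.
The survivors complete as W5, W7, W6. Check, step by step (starting from the post-abort pool):
  pool = (3, 1, 2, 3)
  run W5 (needs (1, 0, 1, 0), free (3, 1, 2, 3)); after release of (1, 2, 0, 1) the pool is (4, 3, 2, 4)
  run W7 (needs (2, 1, 1, 2), free (4, 3, 2, 4)); after release of (0, 2, 0, 0) the pool is (4, 5, 2, 4)
  run W6 (needs (1, 2, 0, 3), free (4, 5, 2, 4)); after release of (3, 0, 3, 1) the pool is (7, 5, 5, 5)


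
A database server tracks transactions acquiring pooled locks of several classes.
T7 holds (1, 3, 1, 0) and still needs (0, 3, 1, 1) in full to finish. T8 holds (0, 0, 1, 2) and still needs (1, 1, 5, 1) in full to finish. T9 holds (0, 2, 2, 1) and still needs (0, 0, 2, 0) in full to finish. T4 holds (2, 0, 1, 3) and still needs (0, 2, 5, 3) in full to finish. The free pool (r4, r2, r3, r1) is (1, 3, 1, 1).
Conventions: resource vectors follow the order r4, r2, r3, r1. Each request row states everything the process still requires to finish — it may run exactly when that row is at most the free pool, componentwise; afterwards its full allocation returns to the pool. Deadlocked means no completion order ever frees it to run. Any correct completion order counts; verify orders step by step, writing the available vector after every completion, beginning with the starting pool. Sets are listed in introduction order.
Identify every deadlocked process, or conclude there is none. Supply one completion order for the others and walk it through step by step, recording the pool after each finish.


Deadlocked: T8 and T4.
Key observation: once T7, T9 finish, the pool peaks at (2, 8, 4, 2) — and every remaining process still needs more r3 than that.
The rest can finish in the order T7, T9. Check, step by step:
  pool = (1, 3, 1, 1)
  T7: need (0, 3, 1, 1) fits (1, 3, 1, 1); releases (1, 3, 1, 0), pool now (2, 6, 2, 1)
  T9: need (0, 0, 2, 0) fits (2, 6, 2, 1); releases (0, 2, 2, 1), pool now (2, 8, 4, 2)
The stuck group stays short no matter what:
  T8 still needs (1, 1, 5, 1) but only (2, 8, 4, 2) is free — short on r3
  T4 still needs (0, 2, 5, 3) but only (2, 8, 4, 2) is free — short on r3 and r1


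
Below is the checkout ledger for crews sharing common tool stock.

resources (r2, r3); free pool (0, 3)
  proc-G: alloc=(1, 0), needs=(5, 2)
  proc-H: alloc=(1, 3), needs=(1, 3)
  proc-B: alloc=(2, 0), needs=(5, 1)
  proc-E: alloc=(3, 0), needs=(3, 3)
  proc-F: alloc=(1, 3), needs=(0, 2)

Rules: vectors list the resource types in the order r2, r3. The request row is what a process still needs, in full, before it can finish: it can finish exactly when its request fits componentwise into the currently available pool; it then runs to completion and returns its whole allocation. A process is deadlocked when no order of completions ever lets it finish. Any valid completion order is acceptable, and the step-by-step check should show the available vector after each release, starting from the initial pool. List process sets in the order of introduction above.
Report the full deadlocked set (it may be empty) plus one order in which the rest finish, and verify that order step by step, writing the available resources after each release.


Deadlocked set: proc-G, proc-B and proc-E.
Key observation: after proc-F, proc-H complete, (2, 9) is the best the pool ever gets, yet each leftover process wants more r2.
The rest can finish in the order proc-F, proc-H. Check, step by step:
  pool = (0, 3)
  proc-F: need (0, 2) fits (0, 3); releases (1, 3), pool now (1, 6)
  proc-H: need (1, 3) fits (1, 6); releases (1, 3), pool now (2, 9)
The blocked processes can never fit:
  proc-G still needs (5, 2) but only (2, 9) is free — short on r2
  proc-B still needs (5, 1) but only (2, 9) is free — short on r2
  proc-E still needs (3, 3) but only (2, 9) is free — short on r2


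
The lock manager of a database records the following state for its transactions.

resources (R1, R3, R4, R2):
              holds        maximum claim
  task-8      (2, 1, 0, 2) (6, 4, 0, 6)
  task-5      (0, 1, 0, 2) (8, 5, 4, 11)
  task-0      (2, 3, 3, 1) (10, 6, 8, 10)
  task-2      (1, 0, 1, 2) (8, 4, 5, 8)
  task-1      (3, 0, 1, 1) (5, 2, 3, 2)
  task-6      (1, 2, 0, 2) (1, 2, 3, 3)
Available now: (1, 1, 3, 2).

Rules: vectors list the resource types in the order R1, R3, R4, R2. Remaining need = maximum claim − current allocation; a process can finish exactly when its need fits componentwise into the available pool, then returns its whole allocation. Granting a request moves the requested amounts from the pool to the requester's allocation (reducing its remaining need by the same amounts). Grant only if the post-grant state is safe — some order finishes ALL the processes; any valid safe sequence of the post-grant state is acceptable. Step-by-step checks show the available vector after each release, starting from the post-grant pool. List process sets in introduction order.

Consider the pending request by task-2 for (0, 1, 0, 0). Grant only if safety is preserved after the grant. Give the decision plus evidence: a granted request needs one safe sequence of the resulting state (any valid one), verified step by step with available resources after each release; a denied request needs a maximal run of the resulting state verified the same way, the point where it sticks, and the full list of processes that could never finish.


DENY — the pretend-granted state is unsafe.
Key observation: task-6, task-1 can finish, but then (5, 2, 4, 5) is all there is, and the blocked group's R3 demands exceed it.
After a pretend grant, a maximal execution: task-6, task-1 — then nothing else fits. Verifying each step:
  pool = (1, 0, 3, 2)
  task-6: need (0, 0, 3, 1) fits (1, 0, 3, 2); releases (1, 2, 0, 2), pool now (2, 2, 3, 4)
  task-1: need (2, 2, 2, 1) fits (2, 2, 3, 4); releases (3, 0, 1, 1), pool now (5, 2, 4, 5)
  blocked: task-8 wants (4, 3, 0, 4), pool (5, 2, 4, 5) — not enough R3
  blocked: task-5 wants (8, 4, 4, 9), pool (5, 2, 4, 5) — not enough R1, R3 and R2
  blocked: task-0 wants (8, 3, 5, 9), pool (5, 2, 4, 5) — not enough R1, R3, R4 and R2
  blocked: task-2 wants (7, 3, 4, 6), pool (5, 2, 4, 5) — not enough R1, R3 and R2
Processes that could never finish after the grant: task-8, task-5, task-0 and task-2.


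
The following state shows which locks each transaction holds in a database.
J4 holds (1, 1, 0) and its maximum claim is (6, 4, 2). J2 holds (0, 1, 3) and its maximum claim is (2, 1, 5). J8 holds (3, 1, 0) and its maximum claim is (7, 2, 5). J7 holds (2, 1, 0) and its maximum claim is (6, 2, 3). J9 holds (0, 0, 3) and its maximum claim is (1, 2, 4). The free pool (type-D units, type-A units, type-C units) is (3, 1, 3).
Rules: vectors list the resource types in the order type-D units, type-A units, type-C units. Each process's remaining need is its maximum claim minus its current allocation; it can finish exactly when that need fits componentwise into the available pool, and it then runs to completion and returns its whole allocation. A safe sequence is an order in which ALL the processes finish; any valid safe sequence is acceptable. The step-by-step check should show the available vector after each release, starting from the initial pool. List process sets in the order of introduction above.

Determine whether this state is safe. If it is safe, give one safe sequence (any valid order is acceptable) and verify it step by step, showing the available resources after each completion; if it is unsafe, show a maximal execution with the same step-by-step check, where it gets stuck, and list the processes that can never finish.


UNSAFE.
Key observation: type-D units is the bottleneck — with J2, J9 done the pool holds (3, 2, 9), short of every remaining need.
Going as far as possible: J2, J9; after that, nothing fits. Walking it through:
  pool = (3, 1, 3)
  J2: need (2, 0, 2) fits (3, 1, 3); releases (0, 1, 3), pool now (3, 2, 6)
  J9: need (1, 2, 1) fits (3, 2, 6); releases (0, 0, 3), pool now (3, 2, 9)
  J4 still needs (5, 3, 2) but only (3, 2, 9) is free — short on type-D units and type-A units
  J8 still needs (4, 1, 5) but only (3, 2, 9) is free — short on type-D units
  J7 still needs (4, 1, 3) but only (3, 2, 9) is free — short on type-D units
Never able to finish: J4, J8 and J7.


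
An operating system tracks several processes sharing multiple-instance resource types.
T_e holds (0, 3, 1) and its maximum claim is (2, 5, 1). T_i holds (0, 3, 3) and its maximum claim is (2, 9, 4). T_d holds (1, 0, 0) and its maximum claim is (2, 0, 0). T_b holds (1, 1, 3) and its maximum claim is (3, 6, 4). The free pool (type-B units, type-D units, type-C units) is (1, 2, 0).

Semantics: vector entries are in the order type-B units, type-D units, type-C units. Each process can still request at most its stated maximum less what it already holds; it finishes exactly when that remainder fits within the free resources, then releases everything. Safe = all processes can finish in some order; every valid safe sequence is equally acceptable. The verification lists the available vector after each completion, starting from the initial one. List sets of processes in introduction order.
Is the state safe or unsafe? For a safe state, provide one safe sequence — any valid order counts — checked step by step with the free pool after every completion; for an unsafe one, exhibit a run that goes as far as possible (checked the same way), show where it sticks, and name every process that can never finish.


The state is SAFE; one workable sequence: T_d, T_e, T_b, T_i.
Key observation: the order's first zero-slack moment is T_d ((1, 0, 0) needed, (1, 2, 0) free — a requested resource with nothing to spare).
Step-by-step check:
  pool = (1, 2, 0)
  T_d: need (1, 0, 0) fits (1, 2, 0); releases (1, 0, 0), pool now (2, 2, 0)
  T_e: need (2, 2, 0) fits (2, 2, 0); releases (0, 3, 1), pool now (2, 5, 1)
  T_b: need (2, 5, 1) fits (2, 5, 1); releases (1, 1, 3), pool now (3, 6, 4)
  T_i: need (2, 6, 1) fits (3, 6, 4); releases (0, 3, 3), pool now (3, 9, 7)


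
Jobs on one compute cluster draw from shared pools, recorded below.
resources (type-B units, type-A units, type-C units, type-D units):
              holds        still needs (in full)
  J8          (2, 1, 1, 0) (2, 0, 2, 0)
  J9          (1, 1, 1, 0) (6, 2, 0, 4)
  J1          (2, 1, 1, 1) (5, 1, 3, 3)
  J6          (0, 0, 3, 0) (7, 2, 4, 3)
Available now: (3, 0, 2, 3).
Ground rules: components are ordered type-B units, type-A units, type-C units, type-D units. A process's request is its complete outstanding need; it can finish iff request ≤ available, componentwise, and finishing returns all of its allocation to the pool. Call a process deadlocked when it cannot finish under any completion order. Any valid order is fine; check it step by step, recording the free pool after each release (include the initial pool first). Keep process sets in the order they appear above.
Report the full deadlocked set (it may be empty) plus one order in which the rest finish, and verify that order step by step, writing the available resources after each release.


The deadlocked set is empty.
Key observation: beginning at J8, releases accumulate fast enough that every process eventually fits.
One completion order for the rest: J8, J1, J9, J6. Walking it through:
  pool = (3, 0, 2, 3)
  J8: need (2, 0, 2, 0) fits (3, 0, 2, 3); releases (2, 1, 1, 0), pool now (5, 1, 3, 3)
  J1: need (5, 1, 3, 3) fits (5, 1, 3, 3); releases (2, 1, 1, 1), pool now (7, 2, 4, 4)
  J9: need (6, 2, 0, 4) fits (7, 2, 4, 4); releases (1, 1, 1, 0), pool now (8, 3, 5, 4)
  J6: need (7, 2, 4, 3) fits (8, 3, 5, 4); releases (0, 0, 3, 0), pool now (8, 3, 8, 4)


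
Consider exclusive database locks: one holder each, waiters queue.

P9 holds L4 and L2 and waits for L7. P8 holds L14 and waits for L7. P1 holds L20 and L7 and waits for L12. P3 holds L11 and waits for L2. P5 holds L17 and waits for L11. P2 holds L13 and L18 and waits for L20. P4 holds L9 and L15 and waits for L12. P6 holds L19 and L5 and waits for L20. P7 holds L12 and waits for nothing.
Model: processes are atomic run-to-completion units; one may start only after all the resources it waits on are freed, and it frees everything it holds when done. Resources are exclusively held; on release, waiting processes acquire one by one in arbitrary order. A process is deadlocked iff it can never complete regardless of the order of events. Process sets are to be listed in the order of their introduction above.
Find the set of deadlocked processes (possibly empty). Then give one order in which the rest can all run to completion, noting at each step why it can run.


Nothing here is deadlocked.
Key observation: the waits form no ring: some process can always run, and its releases unblock the others one by one.
A valid finishing order for the others: P7, P4, P1, P9, P6, P2, P8, P3, P5.
Verifying each step:
  P7 waits on nothing -> runs at once and releases L12
  P4 waits on L12 — all released -> runs and releases L9 and L15
  P1 waits on L12 — all released -> runs and releases L20 and L7
  P9 waits on L7 — all released -> runs and releases L4 and L2
  P6 waits on L20 — all released -> runs and releases L19 and L5
  P2 waits on L20 — all released -> runs and releases L13 and L18
  P8 waits on L7 — all released -> runs and releases L14
  P3 waits on L2 — all released -> runs and releases L11
  P5 waits on L11 — all released -> runs and releases L17


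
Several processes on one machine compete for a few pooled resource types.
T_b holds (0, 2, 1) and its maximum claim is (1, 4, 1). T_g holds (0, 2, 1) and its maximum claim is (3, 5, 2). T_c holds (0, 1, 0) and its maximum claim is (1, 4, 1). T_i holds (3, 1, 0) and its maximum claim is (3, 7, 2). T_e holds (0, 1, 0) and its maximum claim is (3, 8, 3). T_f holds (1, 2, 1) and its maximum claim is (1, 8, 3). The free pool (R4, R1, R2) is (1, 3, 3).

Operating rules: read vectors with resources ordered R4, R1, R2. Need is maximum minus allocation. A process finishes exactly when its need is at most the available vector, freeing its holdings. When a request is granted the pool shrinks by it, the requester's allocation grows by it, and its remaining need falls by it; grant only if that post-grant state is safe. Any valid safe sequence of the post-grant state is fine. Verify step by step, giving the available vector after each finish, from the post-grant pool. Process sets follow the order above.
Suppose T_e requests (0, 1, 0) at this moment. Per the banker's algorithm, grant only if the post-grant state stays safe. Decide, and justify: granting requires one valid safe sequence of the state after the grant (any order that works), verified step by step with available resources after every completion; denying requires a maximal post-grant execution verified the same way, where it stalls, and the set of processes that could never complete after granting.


DENY. Granting would leave the state unsafe.
Key observation: after T_b, T_c the pool peaks at (1, 5, 4), and each blocked process is short somewhere: T_g on R4; T_i on R1; T_e on R4, R1; T_f on R1.
Pretend the grant happened; the run T_b, T_c goes as far as possible. Check, step by step:
  pool = (1, 2, 3)
  run T_b (needs (1, 2, 0), free (1, 2, 3)); after release of (0, 2, 1) the pool is (1, 4, 4)
  run T_c (needs (1, 3, 1), free (1, 4, 4)); after release of (0, 1, 0) the pool is (1, 5, 4)
  T_g still needs (3, 3, 1) but only (1, 5, 4) is free — short on R4
  T_i still needs (0, 6, 2) but only (1, 5, 4) is free — short on R1
  T_e still needs (3, 6, 3) but only (1, 5, 4) is free — short on R4 and R1
  T_f still needs (0, 6, 2) but only (1, 5, 4) is free — short on R1
Processes that could never finish after the grant: T_g, T_i, T_e and T_f.


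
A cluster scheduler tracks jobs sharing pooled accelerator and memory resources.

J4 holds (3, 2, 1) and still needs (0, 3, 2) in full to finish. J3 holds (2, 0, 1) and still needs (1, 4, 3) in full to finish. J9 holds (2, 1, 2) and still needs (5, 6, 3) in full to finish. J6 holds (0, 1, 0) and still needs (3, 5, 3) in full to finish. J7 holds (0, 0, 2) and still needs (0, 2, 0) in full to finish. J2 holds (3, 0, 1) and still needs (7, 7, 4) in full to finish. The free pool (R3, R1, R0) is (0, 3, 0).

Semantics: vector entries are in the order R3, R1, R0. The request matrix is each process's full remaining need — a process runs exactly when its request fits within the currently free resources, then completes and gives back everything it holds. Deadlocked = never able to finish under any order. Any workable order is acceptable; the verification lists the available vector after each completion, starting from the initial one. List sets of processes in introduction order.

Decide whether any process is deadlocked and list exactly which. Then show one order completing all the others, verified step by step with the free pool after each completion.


The deadlocked set is empty.
Key observation: beginning at J7, releases accumulate fast enough that every process eventually fits.
A valid finishing order for the others: J7, J4, J3, J6, J9, J2. Step-by-step check:
  pool = (0, 3, 0)
  run J7 (needs (0, 2, 0), free (0, 3, 0)); after release of (0, 0, 2) the pool is (0, 3, 2)
  run J4 (needs (0, 3, 2), free (0, 3, 2)); after release of (3, 2, 1) the pool is (3, 5, 3)
  run J3 (needs (1, 4, 3), free (3, 5, 3)); after release of (2, 0, 1) the pool is (5, 5, 4)
  run J6 (needs (3, 5, 3), free (5, 5, 4)); after release of (0, 1, 0) the pool is (5, 6, 4)
  run J9 (needs (5, 6, 3), free (5, 6, 4)); after release of (2, 1, 2) the pool is (7, 7, 6)
  run J2 (needs (7, 7, 4), free (7, 7, 6)); after release of (3, 0, 1) the pool is (10, 7, 7)
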